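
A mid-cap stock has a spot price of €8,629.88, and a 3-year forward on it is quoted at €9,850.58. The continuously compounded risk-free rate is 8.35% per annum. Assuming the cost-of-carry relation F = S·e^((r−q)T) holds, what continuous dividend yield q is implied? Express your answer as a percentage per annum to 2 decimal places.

3.94%

From F = S·e^((r−q)T): (r − q) = ln(F/S)/T
ln(9850.58/8629.88) = ln(1.141450) = 0.132299
(r − q) = 0.132299 / (3) = 0.044100
q = r − ln(F/S)/T = 0.0835 − 0.044100 = 0.039400
q = 3.94%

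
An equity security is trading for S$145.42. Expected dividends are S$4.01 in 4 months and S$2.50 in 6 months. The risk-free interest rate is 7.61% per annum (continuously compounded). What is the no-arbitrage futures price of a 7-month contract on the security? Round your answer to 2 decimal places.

S$145.42

PV(dividends) I = 4.01·e^(−0.0761·4/12) + 2.50·e^(−0.0761·6/12)
I = 3.9096 + 2.4067 = 6.3163
F = (S − I)·e^(rT) = (145.42 − 6.3163) · e^(0.0761·7/12)
= 139.1037 · e^0.044392 = 139.1037 × 1.045392 = S$145.42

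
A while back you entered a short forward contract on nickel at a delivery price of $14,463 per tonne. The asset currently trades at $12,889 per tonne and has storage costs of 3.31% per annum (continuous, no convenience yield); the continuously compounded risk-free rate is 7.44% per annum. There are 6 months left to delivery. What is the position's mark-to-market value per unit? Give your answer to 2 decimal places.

$830.77 per tonne

Current fair forward for the remaining 6 months: F = S·e^((r + u)·T), (r + u) = 0.0744 + 0.0331 = 0.1075
F = 12889 · e^(0.1075 × 6/12) = 12889 × 1.05522076 = 13600.7404
Value of long forward = (F − K)·e^(−rT) = (13600.7404 − 14463) · e^(−0.0744·6/12)
= -862.2596 × 0.96348342 = -830.77
Short position value = −(long value) = $830.77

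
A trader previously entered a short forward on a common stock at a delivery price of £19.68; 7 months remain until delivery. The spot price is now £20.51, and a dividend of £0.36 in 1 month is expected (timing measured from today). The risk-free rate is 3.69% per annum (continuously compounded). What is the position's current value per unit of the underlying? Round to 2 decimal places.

PV(remaining dividends) I = 0.36·e^(−0.0369·1/12) = 0.3589
Current forward F = (S − I)·e^(rT) = (20.51 − 0.3589)·e^(0.0369·7/12) = 20.1511 × 1.021758 = 20.5895
Value (long) = (F − K)·e^(−rT) = (20.5895 − 19.68) × 0.978705 = 0.8901
Short position value = −(long value) = -£0.89

-£0.89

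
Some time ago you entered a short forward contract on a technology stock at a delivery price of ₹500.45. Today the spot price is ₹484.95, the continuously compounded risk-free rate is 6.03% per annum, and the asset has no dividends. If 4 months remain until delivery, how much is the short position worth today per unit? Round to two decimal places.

₹5.54

Current fair forward for the remaining 4 months: F = S·e^(r·T), r = 0.0603
F = 484.95 · e^(0.0603 × 4/12) = 484.95 × 1.020303 = 494.7959
Value of long forward = (F − K)·e^(−rT) = (494.7959 − 500.45) · e^(−0.0603·4/12)
= -5.6541 × 0.980101 = -5.54
Short position value = −(long value) = ₹5.54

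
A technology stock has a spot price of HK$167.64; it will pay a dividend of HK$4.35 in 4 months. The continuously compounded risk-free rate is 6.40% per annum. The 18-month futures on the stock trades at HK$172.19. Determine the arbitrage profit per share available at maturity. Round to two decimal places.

PV(dividends) I = 4.35·e^(−0.0640·4/12) = 4.2582
Fair futures F* = (S − I)·e^(rT) = (167.64 − 4.2582)·e^0.096000 = 163.3818 × 1.100759 = 179.8440
Market HK$172.19 < fair 179.8440: forward underpriced → reverse cash-and-carry (short the stock, invest proceeds at r, pay the dividends, go long the forward).
Profit at T = |F_mkt − F*| = |172.19 − 179.8440| = HK$7.65 per share

HK$7.65 per share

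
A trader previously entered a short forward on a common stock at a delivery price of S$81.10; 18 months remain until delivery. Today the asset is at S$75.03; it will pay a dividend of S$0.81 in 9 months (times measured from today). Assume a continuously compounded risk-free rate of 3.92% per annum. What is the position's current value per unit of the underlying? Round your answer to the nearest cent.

PV(remaining dividends) I = 0.81·e^(−0.0392·9/12) = 0.7865
Current forward F = (S − I)·e^(rT) = (75.03 − 0.7865)·e^(0.0392·18/12) = 74.2435 × 1.060563 = 78.7399
Value (long) = (F − K)·e^(−rT) = (78.7399 − 81.10) × 0.942895 = -2.2253
Short position value = −(long value) = S$2.23

S$2.23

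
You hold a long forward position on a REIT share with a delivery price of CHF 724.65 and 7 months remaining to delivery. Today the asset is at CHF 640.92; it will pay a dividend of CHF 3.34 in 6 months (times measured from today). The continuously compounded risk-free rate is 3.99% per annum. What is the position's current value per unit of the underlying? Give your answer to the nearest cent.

PV(remaining dividends) I = 3.34·e^(−0.0399·6/12) = 3.2740
Current forward F = (S − I)·e^(rT) = (640.92 − 3.2740)·e^(0.0399·7/12) = 637.6460 × 1.023548 = 652.6613
Value (long) = (F − K)·e^(−rT) = (652.6613 − 724.65) × 0.976994 = -70.3325
Value = -CHF 70.33

-CHF 70.33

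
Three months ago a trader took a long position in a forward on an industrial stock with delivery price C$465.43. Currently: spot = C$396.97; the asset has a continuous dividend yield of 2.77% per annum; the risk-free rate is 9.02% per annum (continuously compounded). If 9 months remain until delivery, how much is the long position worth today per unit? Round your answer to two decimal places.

-C$46.18

Current fair forward for the remaining 9 months: F = S·e^((r − q)·T), (r − q) = 0.0902 − 0.0277 = 0.0625
F = 396.97 · e^(0.0625 × 9/12) = 396.97 × 1.047991 = 416.0210
Value of long forward = (F − K)·e^(−rT) = (416.0210 − 465.43) · e^(−0.0902·9/12)
= -49.4090 × 0.934588 = -46.18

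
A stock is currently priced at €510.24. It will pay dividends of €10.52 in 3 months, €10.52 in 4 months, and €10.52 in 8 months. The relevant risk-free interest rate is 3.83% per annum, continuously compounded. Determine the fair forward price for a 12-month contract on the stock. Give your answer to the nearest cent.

€497.89

PV(dividends) I = 10.52·e^(−0.0383·3/12) + 10.52·e^(−0.0383·4/12) + 10.52·e^(−0.0383·8/12)
I = 10.4198 + 10.3865 + 10.2548 = 31.0611
F = (S − I)·e^(rT) = (510.24 − 31.0611) · e^(0.0383·12/12)
= 479.1789 · e^0.038300 = 479.1789 × 1.039043 = €497.89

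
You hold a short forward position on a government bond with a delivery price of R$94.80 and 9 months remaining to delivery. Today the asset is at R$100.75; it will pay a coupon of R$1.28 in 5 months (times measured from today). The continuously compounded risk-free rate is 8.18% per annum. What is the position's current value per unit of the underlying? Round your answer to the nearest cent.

PV(remaining coupons) I = 1.28·e^(−0.0818·5/12) = 1.2371
Current forward F = (S − I)·e^(rT) = (100.75 − 1.2371)·e^(0.0818·9/12) = 99.5129 × 1.063271 = 105.8092
Value (long) = (F − K)·e^(−rT) = (105.8092 − 94.80) × 0.940494 = 10.3541
Short position value = −(long value) = -R$10.35

-R$10.35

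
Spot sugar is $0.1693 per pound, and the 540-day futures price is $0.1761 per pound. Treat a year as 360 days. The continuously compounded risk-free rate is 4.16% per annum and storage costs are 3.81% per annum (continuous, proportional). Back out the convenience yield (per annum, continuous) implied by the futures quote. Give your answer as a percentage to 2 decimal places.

5.34%

F = S·e^((r+u−y)T) ⇒ (r+u−y) = ln(F/S)/T
ln(0.1761/0.1693) = 0.039380; /T ⇒ 0.026253
y = r + u − ln(F/S)/T = 0.0416 + 0.0381 − 0.026253 = 0.053447
y = 5.34%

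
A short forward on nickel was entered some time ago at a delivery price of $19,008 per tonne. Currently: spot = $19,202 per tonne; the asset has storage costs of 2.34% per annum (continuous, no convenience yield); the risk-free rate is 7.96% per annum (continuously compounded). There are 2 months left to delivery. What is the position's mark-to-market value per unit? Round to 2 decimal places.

-$519.54 per tonne

Current fair forward for the remaining 2 months: F = S·e^((r + u)·T), (r + u) = 0.0796 + 0.0234 = 0.1030
F = 19202 · e^(0.1030 × 2/12) = 19202 × 1.01731486 = 19534.4799
Value of long forward = (F − K)·e^(−rT) = (19534.4799 − 19008) · e^(−0.0796·2/12)
= 526.4799 × 0.98682095 = 519.54
Short position value = −(long value) = -$519.54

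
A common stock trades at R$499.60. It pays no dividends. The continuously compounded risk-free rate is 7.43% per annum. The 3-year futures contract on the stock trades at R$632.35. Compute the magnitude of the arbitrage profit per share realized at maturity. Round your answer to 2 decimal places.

R$8.00 per share

Fair futures: F* = S·e^(carry·T), with carry = r = 0.0743
F* = 499.60 · e^(0.0743 × 3) = 499.60 · e^0.222900 = 499.60 × 1.249696 = R$624.3481
Market R$632.35 > fair R$624.3481: forward overpriced → cash-and-carry (buy spot, short the forward).
At maturity, profit = |F_mkt − F*| = |632.35 − 624.3481| = R$8.00 per share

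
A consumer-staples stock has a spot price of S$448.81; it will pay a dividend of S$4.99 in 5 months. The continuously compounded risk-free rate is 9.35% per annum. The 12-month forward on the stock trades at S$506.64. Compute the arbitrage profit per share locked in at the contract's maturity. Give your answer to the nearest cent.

S$19.11 per share

PV(dividends) I = 4.99·e^(−0.0935·5/12) = 4.7993
Fair forward F* = (S − I)·e^(rT) = (448.81 − 4.7993)·e^0.093500 = 444.0107 × 1.098011 = 487.5286
Market S$506.64 > fair 487.5286: forward overpriced → cash-and-carry (borrow at r, buy the stock and collect the dividends, short the forward).
Profit at T = |F_mkt − F*| = |506.64 − 487.5286| = S$19.11 per share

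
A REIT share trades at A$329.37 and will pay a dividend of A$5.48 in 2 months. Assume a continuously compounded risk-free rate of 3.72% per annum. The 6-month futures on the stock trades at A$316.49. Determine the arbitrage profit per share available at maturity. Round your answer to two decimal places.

A$13.52 per share

PV(dividends) I = 5.48·e^(−0.0372·2/12) = 5.4461
Fair futures F* = (S − I)·e^(rT) = (329.37 − 5.4461)·e^0.018600 = 323.9239 × 1.018774 = 330.0052
Market A$316.49 < fair 330.0052: forward underpriced → reverse cash-and-carry (short the stock, invest proceeds at r, pay the dividends, go long the forward).
Profit at T = |F_mkt − F*| = |316.49 − 330.0052| = A$13.52 per share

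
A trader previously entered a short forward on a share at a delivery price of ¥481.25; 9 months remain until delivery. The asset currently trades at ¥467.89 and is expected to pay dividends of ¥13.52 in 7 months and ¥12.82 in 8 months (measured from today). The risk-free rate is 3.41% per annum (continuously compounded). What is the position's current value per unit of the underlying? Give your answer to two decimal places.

¥26.99

PV(remaining dividends) I = 13.52·e^(−0.0341·7/12) + 12.82·e^(−0.0341·8/12) = 25.7856
Current forward F = (S − I)·e^(rT) = (467.89 − 25.7856)·e^(0.0341·9/12) = 442.1044 × 1.025905 = 453.5571
Value (long) = (F − K)·e^(−rT) = (453.5571 − 481.25) × 0.974749 = -26.9936
Short position value = −(long value) = ¥26.99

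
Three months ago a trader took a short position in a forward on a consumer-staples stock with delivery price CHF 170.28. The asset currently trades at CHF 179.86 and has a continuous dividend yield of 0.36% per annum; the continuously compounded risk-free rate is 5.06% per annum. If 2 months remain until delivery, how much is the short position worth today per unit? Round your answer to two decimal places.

-CHF 10.90

Current fair forward for the remaining 2 months: F = S·e^((r − q)·T), (r − q) = 0.0506 − 0.0036 = 0.0470
F = 179.86 · e^(0.0470 × 2/12) = 179.86 × 1.007864 = 181.2744
Value of long forward = (F − K)·e^(−rT) = (181.2744 − 170.28) · e^(−0.0506·2/12)
= 10.9944 × 0.991602 = 10.90
Short position value = −(long value) = -CHF 10.90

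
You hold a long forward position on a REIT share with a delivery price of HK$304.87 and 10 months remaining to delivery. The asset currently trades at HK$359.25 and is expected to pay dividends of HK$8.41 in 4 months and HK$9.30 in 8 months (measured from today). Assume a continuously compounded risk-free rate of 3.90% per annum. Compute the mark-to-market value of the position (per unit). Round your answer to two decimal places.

PV(remaining dividends) I = 8.41·e^(−0.0390·4/12) + 9.30·e^(−0.0390·8/12) = 17.3627
Current forward F = (S − I)·e^(rT) = (359.25 − 17.3627)·e^(0.0390·10/12) = 341.8873 × 1.033034 = 353.1812
Value (long) = (F − K)·e^(−rT) = (353.1812 − 304.87) × 0.968022 = 46.7663
Value = HK$46.77

HK$46.77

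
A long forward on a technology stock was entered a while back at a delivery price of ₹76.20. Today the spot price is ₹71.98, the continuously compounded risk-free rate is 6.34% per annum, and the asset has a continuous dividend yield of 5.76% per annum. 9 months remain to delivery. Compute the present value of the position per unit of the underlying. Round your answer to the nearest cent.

Current fair forward for the remaining 9 months: F = S·e^((r − q)·T), (r − q) = 0.0634 − 0.0576 = 0.0058
F = 71.98 · e^(0.0058 × 9/12) = 71.98 × 1.004359 = 72.2938
Value of long forward = (F − K)·e^(−rT) = (72.2938 − 76.20) · e^(−0.0634·9/12)
= -3.9062 × 0.953563 = -3.72

-₹3.72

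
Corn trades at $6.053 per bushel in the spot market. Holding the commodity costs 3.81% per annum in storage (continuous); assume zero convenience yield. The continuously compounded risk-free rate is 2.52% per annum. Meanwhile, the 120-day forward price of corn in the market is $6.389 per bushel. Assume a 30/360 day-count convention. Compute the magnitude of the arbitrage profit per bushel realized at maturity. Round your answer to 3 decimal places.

$0.207 per bushel

Fair forward: F* = S·e^(carry·T), with carry = (r + u) = 0.0252 + 0.0381 = 0.0633
F* = 6.053 · e^(0.0633 × 120/360) = 6.053 · e^0.021100 = 6.053 × 1.021324 = $6.1821
Market $6.389 > fair $6.1821: forward overpriced → cash-and-carry (buy spot, short the forward).
At maturity, profit = |F_mkt − F*| = |6.389 − 6.1821| = $0.207 per bushel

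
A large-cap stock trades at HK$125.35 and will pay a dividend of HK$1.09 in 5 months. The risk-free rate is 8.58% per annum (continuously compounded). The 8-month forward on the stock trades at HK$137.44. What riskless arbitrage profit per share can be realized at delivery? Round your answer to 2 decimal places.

HK$5.82 per share

PV(dividends) I = 1.09·e^(−0.0858·5/12) = 1.0517
Fair forward F* = (S − I)·e^(rT) = (125.35 − 1.0517)·e^0.057200 = 124.2983 × 1.058868 = 131.6155
Market HK$137.44 > fair 131.6155: forward overpriced → cash-and-carry (borrow at r, buy the stock and collect the dividends, short the forward).
Profit at T = |F_mkt − F*| = |137.44 − 131.6155| = HK$5.82 per share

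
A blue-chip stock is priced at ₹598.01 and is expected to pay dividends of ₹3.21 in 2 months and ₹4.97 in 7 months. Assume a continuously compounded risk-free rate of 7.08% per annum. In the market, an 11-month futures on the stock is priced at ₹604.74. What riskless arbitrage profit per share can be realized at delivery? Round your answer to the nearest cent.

PV(dividends) I = 3.21·e^(−0.0708·2/12) + 4.97·e^(−0.0708·7/12) = 7.9413
Fair futures F* = (S − I)·e^(rT) = (598.01 − 7.9413)·e^0.064900 = 590.0687 × 1.067052 = 629.6340
Market ₹604.74 < fair 629.6340: forward underpriced → reverse cash-and-carry (short the stock, invest proceeds at r, pay the dividends, go long the forward).
Profit at T = |F_mkt − F*| = |604.74 − 629.6340| = ₹24.89 per share

₹24.89 per share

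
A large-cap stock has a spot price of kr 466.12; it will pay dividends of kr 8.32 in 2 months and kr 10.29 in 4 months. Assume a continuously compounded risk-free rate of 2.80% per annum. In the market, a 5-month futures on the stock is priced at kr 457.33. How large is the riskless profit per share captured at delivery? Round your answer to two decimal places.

PV(dividends) I = 8.32·e^(−0.0280·2/12) + 10.29·e^(−0.0280·4/12) = 18.4757
Fair futures F* = (S − I)·e^(rT) = (466.12 − 18.4757)·e^0.011667 = 447.6443 × 1.011735 = 452.8974
Market kr 457.33 > fair 452.8974: forward overpriced → cash-and-carry (borrow at r, buy the stock and collect the dividends, short the forward).
Profit at T = |F_mkt − F*| = |457.33 − 452.8974| = kr 4.43 per share

kr 4.43 per share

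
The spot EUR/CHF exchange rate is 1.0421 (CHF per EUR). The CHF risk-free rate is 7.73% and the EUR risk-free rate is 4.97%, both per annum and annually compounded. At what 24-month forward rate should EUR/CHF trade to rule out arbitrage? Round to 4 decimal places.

1.0976

By covered interest parity, F = S · (1+r_CHF)^T / (1+r_EUR)^T
= 1.0421 × 1.160575 / 1.101870 = 1.0421 × 1.053278
F = 1.0976 CHF per EUR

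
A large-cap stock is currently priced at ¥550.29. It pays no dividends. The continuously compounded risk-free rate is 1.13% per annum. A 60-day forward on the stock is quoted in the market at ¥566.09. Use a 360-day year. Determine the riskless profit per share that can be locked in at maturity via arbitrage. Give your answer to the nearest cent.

¥14.76 per share

Fair forward: F* = S·e^(carry·T), with carry = r = 0.0113
F* = 550.29 · e^(0.0113 × 60/360) = 550.29 · e^0.001883 = 550.29 × 1.001885 = ¥551.3273
Market ¥566.09 > fair ¥551.3273: forward overpriced → cash-and-carry (buy spot, short the forward).
At maturity, profit = |F_mkt − F*| = |566.09 − 551.3273| = ¥14.76 per share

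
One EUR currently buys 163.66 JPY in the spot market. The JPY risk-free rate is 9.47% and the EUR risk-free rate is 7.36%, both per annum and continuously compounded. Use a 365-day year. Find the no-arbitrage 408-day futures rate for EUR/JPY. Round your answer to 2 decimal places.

F = S·e^((r_JPY − r_EUR)T) = 163.66 · e^((0.0947 − 0.0736) × 408/365)
= 163.66 · e^0.023586 = 163.66 × 1.023866
F = 167.57 JPY per EUR

167.57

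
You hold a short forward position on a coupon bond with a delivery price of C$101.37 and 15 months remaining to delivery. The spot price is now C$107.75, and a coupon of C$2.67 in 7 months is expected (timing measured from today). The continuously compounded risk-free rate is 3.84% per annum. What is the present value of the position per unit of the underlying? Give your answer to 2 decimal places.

-C$8.52

PV(remaining coupons) I = 2.67·e^(−0.0384·7/12) = 2.6109
Current forward F = (S − I)·e^(rT) = (107.75 − 2.6109)·e^(0.0384·15/12) = 105.1391 × 1.049171 = 110.3089
Value (long) = (F − K)·e^(−rT) = (110.3089 − 101.37) × 0.953134 = 8.5200
Short position value = −(long value) = -C$8.52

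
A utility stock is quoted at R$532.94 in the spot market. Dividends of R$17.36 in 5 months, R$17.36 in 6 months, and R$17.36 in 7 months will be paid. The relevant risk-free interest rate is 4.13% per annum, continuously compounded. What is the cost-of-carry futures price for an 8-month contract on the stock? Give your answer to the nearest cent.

PV(dividends) I = 17.36·e^(−0.0413·5/12) + 17.36·e^(−0.0413·6/12) + 17.36·e^(−0.0413·7/12)
I = 17.0638 + 17.0052 + 16.9468 = 51.0158
F = (S − I)·e^(rT) = (532.94 − 51.0158) · e^(0.0413·8/12)
= 481.9242 · e^0.027533 = 481.9242 × 1.027916 = R$495.38

R$495.38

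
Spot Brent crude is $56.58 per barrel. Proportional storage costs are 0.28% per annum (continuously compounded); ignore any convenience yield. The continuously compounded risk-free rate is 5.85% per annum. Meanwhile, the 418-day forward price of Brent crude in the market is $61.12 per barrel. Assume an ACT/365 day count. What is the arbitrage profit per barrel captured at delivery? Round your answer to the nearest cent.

$0.43 per barrel

Fair forward: F* = S·e^(carry·T), with carry = (r + u) = 0.0585 + 0.0028 = 0.0613
F* = 56.58 · e^(0.0613 × 418/365) = 56.58 · e^0.070201 = 56.58 × 1.072724 = $60.6947
Market $61.12 > fair $60.6947: forward overpriced → cash-and-carry (buy spot, short the forward).
At maturity, profit = |F_mkt − F*| = |61.12 − 60.6947| = $0.43 per barrel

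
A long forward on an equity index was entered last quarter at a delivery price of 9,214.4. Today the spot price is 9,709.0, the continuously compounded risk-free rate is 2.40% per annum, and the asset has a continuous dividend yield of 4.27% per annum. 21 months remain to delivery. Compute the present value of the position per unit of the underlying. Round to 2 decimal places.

174.53

Current fair forward for the remaining 21 months: F = S·e^((r − q)·T), (r − q) = 0.0240 − 0.0427 = -0.0187
F = 9709.0 · e^(-0.0187 × 21/12) = 9709.0 × 0.96780467 = 9396.4155
Value of long forward = (F − K)·e^(−rT) = (9396.4155 − 9214.4) · e^(−0.0240·21/12)
= 182.0155 × 0.95886978 = 174.53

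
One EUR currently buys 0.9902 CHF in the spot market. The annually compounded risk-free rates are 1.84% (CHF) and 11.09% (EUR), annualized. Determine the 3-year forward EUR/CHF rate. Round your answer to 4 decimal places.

By covered interest parity, F = S · (1+r_CHF)^T / (1+r_EUR)^T
= 0.9902 × 1.056222 / 1.370960 = 0.9902 × 0.770425
F = 0.7629 CHF per EUR

0.7629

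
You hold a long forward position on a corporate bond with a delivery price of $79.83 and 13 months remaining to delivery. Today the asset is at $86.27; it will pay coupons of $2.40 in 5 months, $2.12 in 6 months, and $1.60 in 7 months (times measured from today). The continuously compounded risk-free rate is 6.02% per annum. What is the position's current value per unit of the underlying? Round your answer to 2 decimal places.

PV(remaining coupons) I = 2.40·e^(−0.0602·5/12) + 2.12·e^(−0.0602·6/12) + 1.60·e^(−0.0602·7/12) = 5.9425
Current forward F = (S − I)·e^(rT) = (86.27 − 5.9425)·e^(0.0602·13/12) = 80.3275 × 1.067390 = 85.7408
Value (long) = (F − K)·e^(−rT) = (85.7408 − 79.83) × 0.936864 = 5.5376
Value = $5.54

$5.54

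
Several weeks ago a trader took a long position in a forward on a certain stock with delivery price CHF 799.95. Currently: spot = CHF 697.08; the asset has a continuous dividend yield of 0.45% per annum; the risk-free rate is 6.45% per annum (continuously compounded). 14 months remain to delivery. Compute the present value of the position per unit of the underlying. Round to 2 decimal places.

-CHF 48.53

Current fair forward for the remaining 14 months: F = S·e^((r − q)·T), (r − q) = 0.0645 − 0.0045 = 0.0600
F = 697.08 · e^(0.0600 × 14/12) = 697.08 × 1.072508 = 747.6239
Value of long forward = (F − K)·e^(−rT) = (747.6239 − 799.95) · e^(−0.0645·14/12)
= -52.3261 × 0.927512 = -48.53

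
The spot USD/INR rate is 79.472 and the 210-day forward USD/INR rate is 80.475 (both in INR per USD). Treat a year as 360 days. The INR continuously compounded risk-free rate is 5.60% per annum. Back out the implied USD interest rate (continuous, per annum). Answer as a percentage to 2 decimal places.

3.45%

F = S·e^((r_INR − r_USD)T) ⇒ r_USD = r_INR − ln(F/S)/T
ln(80.475/79.472) = 0.012542; /(210/360) = 0.021501
r_USD = 0.0560 − 0.021501 = 0.034499
r_USD = 3.45%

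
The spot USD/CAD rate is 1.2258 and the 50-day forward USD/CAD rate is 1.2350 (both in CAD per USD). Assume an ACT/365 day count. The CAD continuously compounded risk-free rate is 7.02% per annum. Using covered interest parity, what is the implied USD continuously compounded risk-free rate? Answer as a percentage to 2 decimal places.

F = S·e^((r_CAD − r_USD)T) ⇒ r_USD = r_CAD − ln(F/S)/T
ln(1.2350/1.2258) = 0.007477; /(50/365) = 0.054582
r_USD = 0.0702 − 0.054582 = 0.015618
r_USD = 1.56%

1.56%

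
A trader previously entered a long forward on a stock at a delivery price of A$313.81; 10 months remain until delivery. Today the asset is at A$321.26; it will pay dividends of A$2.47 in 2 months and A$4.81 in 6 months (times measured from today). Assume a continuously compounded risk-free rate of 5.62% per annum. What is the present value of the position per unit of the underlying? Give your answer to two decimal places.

PV(remaining dividends) I = 2.47·e^(−0.0562·2/12) + 4.81·e^(−0.0562·6/12) = 7.1237
Current forward F = (S − I)·e^(rT) = (321.26 − 7.1237)·e^(0.0562·10/12) = 314.1363 × 1.047947 = 329.1982
Value (long) = (F − K)·e^(−rT) = (329.1982 − 313.81) × 0.954246 = 14.6841
Value = A$14.68

A$14.68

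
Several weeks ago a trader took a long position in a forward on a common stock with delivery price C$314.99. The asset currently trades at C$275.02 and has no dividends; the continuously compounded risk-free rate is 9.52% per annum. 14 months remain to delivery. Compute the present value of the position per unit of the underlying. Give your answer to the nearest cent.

-C$6.86

Current fair forward for the remaining 14 months: F = S·e^(r·T), r = 0.0952
F = 275.02 · e^(0.0952 × 14/12) = 275.02 × 1.117469 = 307.3263
Value of long forward = (F − K)·e^(−rT) = (307.3263 − 314.99) · e^(−0.0952·14/12)
= -7.6637 × 0.894879 = -6.86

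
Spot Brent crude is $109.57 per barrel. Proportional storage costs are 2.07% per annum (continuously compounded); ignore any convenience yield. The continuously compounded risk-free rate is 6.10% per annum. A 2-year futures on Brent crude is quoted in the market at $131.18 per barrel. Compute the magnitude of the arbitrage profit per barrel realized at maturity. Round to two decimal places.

Fair futures: F* = S·e^(carry·T), with carry = (r + u) = 0.0610 + 0.0207 = 0.0817
F* = 109.57 · e^(0.0817 × 2) = 109.57 · e^0.163400 = 109.57 × 1.177508 = $129.0196
Market $131.18 > fair $129.0196: forward overpriced → cash-and-carry (buy spot, short the forward).
At maturity, profit = |F_mkt − F*| = |131.18 − 129.0196| = $2.16 per barrel

$2.16 per barrel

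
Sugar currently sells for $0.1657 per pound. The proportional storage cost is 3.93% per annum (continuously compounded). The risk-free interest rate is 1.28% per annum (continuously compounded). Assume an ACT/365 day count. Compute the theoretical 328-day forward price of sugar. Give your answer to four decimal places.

$0.1736 per pound

Net carry = r + u − y = 0.0128 + 0.0393 − 0.0000 = 0.0521
F = S·e^((r+u−y)T) = 0.1657 · e^(0.0521 × 328/365) = 0.1657 · e^0.046819
= 0.1657 × 1.047932 = $0.1736 per pound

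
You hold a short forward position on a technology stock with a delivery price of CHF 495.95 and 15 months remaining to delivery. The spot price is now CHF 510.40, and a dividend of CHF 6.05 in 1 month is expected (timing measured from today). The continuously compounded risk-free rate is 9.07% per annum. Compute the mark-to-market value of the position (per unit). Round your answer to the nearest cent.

-CHF 61.60

PV(remaining dividends) I = 6.05·e^(−0.0907·1/12) = 6.0044
Current forward F = (S − I)·e^(rT) = (510.40 − 6.0044)·e^(0.0907·15/12) = 504.3956 × 1.120052 = 564.9493
Value (long) = (F − K)·e^(−rT) = (564.9493 − 495.95) × 0.892816 = 61.6037
Short position value = −(long value) = -CHF 61.60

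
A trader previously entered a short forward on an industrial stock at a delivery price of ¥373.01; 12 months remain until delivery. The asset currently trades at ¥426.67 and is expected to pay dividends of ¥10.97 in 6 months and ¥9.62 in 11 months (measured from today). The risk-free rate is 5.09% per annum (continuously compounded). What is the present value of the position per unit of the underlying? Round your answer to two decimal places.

-¥52.30

PV(remaining dividends) I = 10.97·e^(−0.0509·6/12) + 9.62·e^(−0.0509·11/12) = 19.8758
Current forward F = (S − I)·e^(rT) = (426.67 − 19.8758)·e^(0.0509·12/12) = 406.7942 × 1.052218 = 428.0362
Value (long) = (F − K)·e^(−rT) = (428.0362 − 373.01) × 0.950374 = 52.2955
Short position value = −(long value) = -¥52.30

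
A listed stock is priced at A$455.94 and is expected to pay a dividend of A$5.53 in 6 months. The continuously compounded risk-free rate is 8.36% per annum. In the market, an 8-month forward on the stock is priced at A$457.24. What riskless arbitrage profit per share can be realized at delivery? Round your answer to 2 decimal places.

A$19.22 per share

PV(dividends) I = 5.53·e^(−0.0836·6/12) = 5.3036
Fair forward F* = (S − I)·e^(rT) = (455.94 − 5.3036)·e^0.055733 = 450.6364 × 1.057315 = 476.4646
Market A$457.24 < fair 476.4646: forward underpriced → reverse cash-and-carry (short the stock, invest proceeds at r, pay the dividends, go long the forward).
Profit at T = |F_mkt − F*| = |457.24 − 476.4646| = A$19.22 per share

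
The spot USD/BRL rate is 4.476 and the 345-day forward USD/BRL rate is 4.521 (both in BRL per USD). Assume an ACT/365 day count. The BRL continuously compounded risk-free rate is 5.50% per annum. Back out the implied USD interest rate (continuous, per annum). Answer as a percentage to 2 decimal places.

4.44%

F = S·e^((r_BRL − r_USD)T) ⇒ r_USD = r_BRL − ln(F/S)/T
ln(4.521/4.476) = 0.010003; /(345/365) = 0.010583
r_USD = 0.0550 − 0.010583 = 0.044417
r_USD = 4.44%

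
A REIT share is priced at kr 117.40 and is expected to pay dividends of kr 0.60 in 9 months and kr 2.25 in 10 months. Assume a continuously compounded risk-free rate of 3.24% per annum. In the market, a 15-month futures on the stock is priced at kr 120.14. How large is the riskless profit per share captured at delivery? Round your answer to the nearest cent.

PV(dividends) I = 0.60·e^(−0.0324·9/12) + 2.25·e^(−0.0324·10/12) = 2.7757
Fair futures F* = (S − I)·e^(rT) = (117.40 − 2.7757)·e^0.040500 = 114.6243 × 1.041331 = 119.3618
Market kr 120.14 > fair 119.3618: forward overpriced → cash-and-carry (borrow at r, buy the stock and collect the dividends, short the forward).
Profit at T = |F_mkt − F*| = |120.14 − 119.3618| = kr 0.78 per share

kr 0.78 per share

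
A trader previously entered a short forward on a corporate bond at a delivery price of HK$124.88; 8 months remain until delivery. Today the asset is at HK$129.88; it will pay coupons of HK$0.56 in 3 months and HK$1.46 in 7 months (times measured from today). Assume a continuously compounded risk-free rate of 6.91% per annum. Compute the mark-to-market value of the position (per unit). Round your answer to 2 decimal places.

PV(remaining coupons) I = 0.56·e^(−0.0691·3/12) + 1.46·e^(−0.0691·7/12) = 1.9527
Current forward F = (S − I)·e^(rT) = (129.88 − 1.9527)·e^(0.0691·8/12) = 127.9273 × 1.047144 = 133.9583
Value (long) = (F − K)·e^(−rT) = (133.9583 − 124.88) × 0.954978 = 8.6696
Short position value = −(long value) = -HK$8.67

-HK$8.67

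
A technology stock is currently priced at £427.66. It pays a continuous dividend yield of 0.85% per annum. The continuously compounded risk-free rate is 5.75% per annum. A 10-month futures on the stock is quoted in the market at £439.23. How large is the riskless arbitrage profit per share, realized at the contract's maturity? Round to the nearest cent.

£6.25 per share

Fair futures: F* = S·e^(carry·T), with carry = (r − q) = 0.0575 − 0.0085 = 0.0490
F* = 427.66 · e^(0.0490 × 10/12) = 427.66 · e^0.040833 = 427.66 × 1.041678 = £445.4840
Market £439.23 < fair £445.4840: forward underpriced → reverse cash-and-carry (short spot, go long the forward).
At maturity, profit = |F_mkt − F*| = |439.23 − 445.4840| = £6.25 per share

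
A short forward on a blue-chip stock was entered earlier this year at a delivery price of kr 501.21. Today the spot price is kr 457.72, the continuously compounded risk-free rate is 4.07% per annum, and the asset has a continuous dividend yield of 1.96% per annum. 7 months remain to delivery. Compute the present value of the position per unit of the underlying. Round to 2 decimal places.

Current fair forward for the remaining 7 months: F = S·e^((r − q)·T), (r − q) = 0.0407 − 0.0196 = 0.0211
F = 457.72 · e^(0.0211 × 7/12) = 457.72 × 1.012384 = 463.3884
Value of long forward = (F − K)·e^(−rT) = (463.3884 − 501.21) · e^(−0.0407·7/12)
= -37.8216 × 0.976538 = -36.93
Short position value = −(long value) = kr 36.93

kr 36.93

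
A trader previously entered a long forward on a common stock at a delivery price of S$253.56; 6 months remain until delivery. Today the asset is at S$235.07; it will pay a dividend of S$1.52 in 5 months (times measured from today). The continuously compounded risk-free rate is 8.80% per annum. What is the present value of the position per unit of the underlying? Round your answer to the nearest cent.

-S$9.04

PV(remaining dividends) I = 1.52·e^(−0.0880·5/12) = 1.4653
Current forward F = (S − I)·e^(rT) = (235.07 − 1.4653)·e^(0.0880·6/12) = 233.6047 × 1.044982 = 244.1127
Value (long) = (F − K)·e^(−rT) = (244.1127 − 253.56) × 0.956954 = -9.0406
Value = -S$9.04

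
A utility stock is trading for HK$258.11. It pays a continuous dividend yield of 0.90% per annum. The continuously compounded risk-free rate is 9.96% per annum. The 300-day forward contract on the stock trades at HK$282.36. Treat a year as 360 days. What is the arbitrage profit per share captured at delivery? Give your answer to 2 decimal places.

HK$4.01 per share

Fair forward: F* = S·e^(carry·T), with carry = (r − q) = 0.0996 − 0.0090 = 0.0906
F* = 258.11 · e^(0.0906 × 300/360) = 258.11 · e^0.075500 = 258.11 × 1.078423 = HK$278.3518
Market HK$282.36 > fair HK$278.3518: forward overpriced → cash-and-carry (buy spot, short the forward).
At maturity, profit = |F_mkt − F*| = |282.36 − 278.3518| = HK$4.01 per share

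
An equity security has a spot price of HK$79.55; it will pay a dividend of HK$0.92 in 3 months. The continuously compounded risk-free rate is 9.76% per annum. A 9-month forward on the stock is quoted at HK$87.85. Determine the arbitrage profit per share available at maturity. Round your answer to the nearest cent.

HK$3.22 per share

PV(dividends) I = 0.92·e^(−0.0976·3/12) = 0.8978
Fair forward F* = (S − I)·e^(rT) = (79.55 − 0.8978)·e^0.073200 = 78.6522 × 1.075946 = 84.6255
Market HK$87.85 > fair 84.6255: forward overpriced → cash-and-carry (borrow at r, buy the stock and collect the dividends, short the forward).
Profit at T = |F_mkt − F*| = |87.85 − 84.6255| = HK$3.22 per share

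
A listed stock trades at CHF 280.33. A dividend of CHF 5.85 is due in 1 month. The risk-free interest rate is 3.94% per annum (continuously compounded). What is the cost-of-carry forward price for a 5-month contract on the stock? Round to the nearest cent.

CHF 279.04

PV(dividends) I = 5.85·e^(−0.0394·1/12)
I = 5.8308
F = (S − I)·e^(rT) = (280.33 − 5.8308) · e^(0.0394·5/12)
= 274.4992 · e^0.016417 = 274.4992 × 1.016552 = CHF 279.04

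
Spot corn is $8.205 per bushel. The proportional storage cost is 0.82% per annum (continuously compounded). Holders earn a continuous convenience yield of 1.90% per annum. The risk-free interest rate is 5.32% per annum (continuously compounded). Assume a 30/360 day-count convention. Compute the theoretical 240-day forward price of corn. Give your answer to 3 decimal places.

$8.440 per bushel

Net carry = r + u − y = 0.0532 + 0.0082 − 0.0190 = 0.0424
F = S·e^((r+u−y)T) = 8.205 · e^(0.0424 × 240/360) = 8.205 · e^0.028267
= 8.205 × 1.028670 = $8.440 per bushel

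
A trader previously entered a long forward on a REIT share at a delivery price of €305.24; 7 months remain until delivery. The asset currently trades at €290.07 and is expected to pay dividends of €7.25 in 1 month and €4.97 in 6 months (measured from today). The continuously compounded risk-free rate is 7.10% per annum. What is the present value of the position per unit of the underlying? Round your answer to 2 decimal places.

-€14.79

PV(remaining dividends) I = 7.25·e^(−0.0710·1/12) + 4.97·e^(−0.0710·6/12) = 12.0039
Current forward F = (S − I)·e^(rT) = (290.07 − 12.0039)·e^(0.0710·7/12) = 278.0661 × 1.042286 = 289.8244
Value (long) = (F − K)·e^(−rT) = (289.8244 − 305.24) × 0.959429 = -14.7902
Value = -€14.79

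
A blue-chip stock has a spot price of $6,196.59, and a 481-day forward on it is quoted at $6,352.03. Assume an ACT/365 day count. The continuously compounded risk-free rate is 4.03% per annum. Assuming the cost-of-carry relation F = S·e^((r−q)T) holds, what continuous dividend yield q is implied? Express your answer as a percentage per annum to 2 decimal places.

From F = S·e^((r−q)T): (r − q) = ln(F/S)/T
ln(6352.03/6196.59) = ln(1.025085) = 0.024776
(r − q) = 0.024776 / (481/365) = 0.018801
q = r − ln(F/S)/T = 0.0403 − 0.018801 = 0.021499
q = 2.15%

2.15%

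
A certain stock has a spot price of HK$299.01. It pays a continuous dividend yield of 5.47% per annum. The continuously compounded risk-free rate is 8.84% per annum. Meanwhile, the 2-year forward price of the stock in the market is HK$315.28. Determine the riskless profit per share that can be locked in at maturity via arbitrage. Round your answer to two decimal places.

Fair forward: F* = S·e^(carry·T), with carry = (r − q) = 0.0884 − 0.0547 = 0.0337
F* = 299.01 · e^(0.0337 × 2) = 299.01 · e^0.067400 = 299.01 × 1.069723 = HK$319.8579
Market HK$315.28 < fair HK$319.8579: forward underpriced → reverse cash-and-carry (short spot, go long the forward).
At maturity, profit = |F_mkt − F*| = |315.28 − 319.8579| = HK$4.58 per share

HK$4.58 per share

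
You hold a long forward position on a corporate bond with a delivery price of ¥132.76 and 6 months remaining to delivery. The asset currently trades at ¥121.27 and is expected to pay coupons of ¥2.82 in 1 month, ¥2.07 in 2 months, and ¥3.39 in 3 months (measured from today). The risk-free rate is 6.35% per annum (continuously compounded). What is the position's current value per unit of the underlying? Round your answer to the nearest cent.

-¥15.53

PV(remaining coupons) I = 2.82·e^(−0.0635·1/12) + 2.07·e^(−0.0635·2/12) + 3.39·e^(−0.0635·3/12) = 8.1899
Current forward F = (S − I)·e^(rT) = (121.27 − 8.1899)·e^(0.0635·6/12) = 113.0801 × 1.032259 = 116.7280
Value (long) = (F − K)·e^(−rT) = (116.7280 − 132.76) × 0.968749 = -15.5310
Value = -¥15.53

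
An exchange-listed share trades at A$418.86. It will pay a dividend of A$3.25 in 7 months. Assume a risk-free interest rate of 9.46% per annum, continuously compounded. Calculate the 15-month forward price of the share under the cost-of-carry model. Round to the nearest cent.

A$467.98

PV(dividends) I = 3.25·e^(−0.0946·7/12)
I = 3.0755
F = (S − I)·e^(rT) = (418.86 − 3.0755) · e^(0.0946·15/12)
= 415.7845 · e^0.118250 = 415.7845 × 1.125525 = A$467.98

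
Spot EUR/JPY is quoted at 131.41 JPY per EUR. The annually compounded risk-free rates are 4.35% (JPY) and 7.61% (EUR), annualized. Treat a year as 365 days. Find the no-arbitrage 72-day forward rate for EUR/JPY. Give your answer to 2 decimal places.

130.61

By covered interest parity, F = S · (1+r_JPY)^T / (1+r_EUR)^T
= 131.41 × 1.008435 / 1.014573 = 131.41 × 0.993950
F = 130.61 JPY per EUR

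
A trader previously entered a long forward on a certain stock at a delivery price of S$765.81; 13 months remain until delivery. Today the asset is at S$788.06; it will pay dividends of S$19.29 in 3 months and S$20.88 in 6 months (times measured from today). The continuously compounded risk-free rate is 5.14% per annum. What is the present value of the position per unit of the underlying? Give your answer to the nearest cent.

PV(remaining dividends) I = 19.29·e^(−0.0514·3/12) + 20.88·e^(−0.0514·6/12) = 39.3939
Current forward F = (S − I)·e^(rT) = (788.06 − 39.3939)·e^(0.0514·13/12) = 748.6661 × 1.057263 = 791.5370
Value (long) = (F − K)·e^(−rT) = (791.5370 − 765.81) × 0.945839 = 24.3336
Value = S$24.33

S$24.33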